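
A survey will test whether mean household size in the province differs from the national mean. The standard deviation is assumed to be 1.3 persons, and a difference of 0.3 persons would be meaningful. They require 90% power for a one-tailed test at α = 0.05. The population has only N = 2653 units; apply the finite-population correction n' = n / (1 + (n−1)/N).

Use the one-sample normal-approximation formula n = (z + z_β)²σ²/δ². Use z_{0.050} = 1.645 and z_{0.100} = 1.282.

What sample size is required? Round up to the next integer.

n = 152

n = (z_α + z_β)² · σ² / δ²
  = (1.645 + 1.282)² · 1.3² / 0.3²
  = 8.5673 · 1.69 / 0.09
  = 160.88
Finite-population correction (N = 2653): 160.88 / (1 + (160.88 − 1)/2653) = 151.73.
Round up → n = 152.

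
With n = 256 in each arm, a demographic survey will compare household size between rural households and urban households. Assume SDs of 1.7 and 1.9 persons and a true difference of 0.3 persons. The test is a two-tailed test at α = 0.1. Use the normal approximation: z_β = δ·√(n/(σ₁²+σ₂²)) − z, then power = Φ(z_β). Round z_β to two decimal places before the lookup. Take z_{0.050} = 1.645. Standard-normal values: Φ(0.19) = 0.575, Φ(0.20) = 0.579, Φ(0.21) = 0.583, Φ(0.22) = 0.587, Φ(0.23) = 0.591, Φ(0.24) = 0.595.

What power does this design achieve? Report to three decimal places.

z_β = δ·√(n/(σ₁²+σ₂²)) − z_{α/2}
    = 0.3 · √(256/6.5) − 1.645
    = 0.3 · 6.27572 − 1.645
    = 1.8827 − 1.645 = 0.2377 → 0.24
Power = Φ(0.24) = 0.595.

Power ≈ 0.595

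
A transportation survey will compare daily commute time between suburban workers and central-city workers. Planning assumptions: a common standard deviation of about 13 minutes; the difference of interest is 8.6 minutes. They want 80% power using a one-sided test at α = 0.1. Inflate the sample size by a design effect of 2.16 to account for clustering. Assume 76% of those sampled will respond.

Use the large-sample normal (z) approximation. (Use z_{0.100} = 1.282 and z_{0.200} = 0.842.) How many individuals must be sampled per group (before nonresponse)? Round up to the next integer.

n = 59 per group

n = (z_α + z_β)² · (σ₁² + σ₂²) / δ²
  = (1.282 + 0.842)² · (2·13² = 338) / 8.6²
  = 4.5114 · 338 / 73.96
  = 20.62
Design effect: 2.16 × 20.62 = 44.53.
Adjust for 76% response: 44.53 / 0.76 = 58.60.
Round up → n = 59 per group.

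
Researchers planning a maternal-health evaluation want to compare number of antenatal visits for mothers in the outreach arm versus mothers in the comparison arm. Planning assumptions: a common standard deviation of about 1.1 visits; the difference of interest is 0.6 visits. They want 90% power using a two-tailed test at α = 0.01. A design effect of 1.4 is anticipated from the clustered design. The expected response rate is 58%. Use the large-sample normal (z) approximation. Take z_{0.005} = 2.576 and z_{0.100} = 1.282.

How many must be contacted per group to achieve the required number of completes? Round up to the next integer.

n = 242 per group

n = (z_{α/2} + z_β)² · (σ₁² + σ₂²) / δ²
  = (2.576 + 1.282)² · (2·1.1² = 2.42) / 0.6²
  = 14.8842 · 2.42 / 0.36
  = 100.05
Design effect: 1.4 × 100.05 = 140.08.
Adjust for 58% response: 140.08 / 0.58 = 241.51.
Round up → n = 242 per group.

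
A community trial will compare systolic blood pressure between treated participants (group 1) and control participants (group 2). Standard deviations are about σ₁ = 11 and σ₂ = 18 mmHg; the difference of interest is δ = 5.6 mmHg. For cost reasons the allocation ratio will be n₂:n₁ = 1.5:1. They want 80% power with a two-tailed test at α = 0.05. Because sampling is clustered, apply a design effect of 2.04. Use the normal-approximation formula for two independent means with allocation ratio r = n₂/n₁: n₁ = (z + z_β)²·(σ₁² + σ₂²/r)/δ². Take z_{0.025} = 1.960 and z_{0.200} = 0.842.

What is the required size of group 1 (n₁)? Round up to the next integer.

n₁ = 173

n₁ = (z_{α/2} + z_β)² · (σ₁² + σ₂²/r) / δ²
   = (1.960 + 0.842)² · (11² + 18²/1.5) / 5.6²
   = 7.8512 · (121 + 216) / 31.36
   = 7.8512 · 337 / 31.36
   = 84.37
Design effect: 2.04 × 84.37 = 172.12.
Round up → n₁ = 173; n₂ = r·n₁ = 1.5 × 173 = 260.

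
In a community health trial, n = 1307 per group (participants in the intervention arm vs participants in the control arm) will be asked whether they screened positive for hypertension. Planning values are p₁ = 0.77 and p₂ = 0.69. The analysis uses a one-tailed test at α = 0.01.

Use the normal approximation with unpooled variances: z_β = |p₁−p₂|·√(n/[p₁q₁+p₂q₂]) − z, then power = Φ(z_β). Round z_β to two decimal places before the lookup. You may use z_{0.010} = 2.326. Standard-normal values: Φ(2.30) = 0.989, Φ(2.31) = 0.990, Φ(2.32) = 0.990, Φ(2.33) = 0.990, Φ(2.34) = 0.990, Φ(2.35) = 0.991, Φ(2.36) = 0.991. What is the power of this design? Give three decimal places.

z_β = |p₁−p₂|·√(n/[p₁q₁+p₂q₂]) − z_α
    = 0.08 · √(1307/0.3910) − 2.326
    = 0.08 · 57.8162 − 2.326
    = 4.6253 − 2.326 = 2.2993 → 2.30
Power = Φ(2.30) = 0.989.

Power ≈ 0.989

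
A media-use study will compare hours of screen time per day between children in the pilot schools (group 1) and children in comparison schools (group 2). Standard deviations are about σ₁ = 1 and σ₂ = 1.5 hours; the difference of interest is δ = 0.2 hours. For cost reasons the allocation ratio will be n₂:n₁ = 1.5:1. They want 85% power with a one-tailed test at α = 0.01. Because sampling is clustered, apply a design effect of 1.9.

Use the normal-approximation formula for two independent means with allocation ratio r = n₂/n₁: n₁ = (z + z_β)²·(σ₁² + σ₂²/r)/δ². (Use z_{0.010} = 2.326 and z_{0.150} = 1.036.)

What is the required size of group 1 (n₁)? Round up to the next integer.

n₁ = 1343

n₁ = (z_α + z_β)² · (σ₁² + σ₂²/r) / δ²
   = (2.326 + 1.036)² · (1² + 1.5²/1.5) / 0.2²
   = 11.3030 · (1 + 1.5) / 0.04
   = 11.3030 · 2.5 / 0.04
   = 706.44
Design effect: 1.9 × 706.44 = 1342.24.
Round up → n₁ = 1343; n₂ = r·n₁ = 1.5 × 1343 = 2015.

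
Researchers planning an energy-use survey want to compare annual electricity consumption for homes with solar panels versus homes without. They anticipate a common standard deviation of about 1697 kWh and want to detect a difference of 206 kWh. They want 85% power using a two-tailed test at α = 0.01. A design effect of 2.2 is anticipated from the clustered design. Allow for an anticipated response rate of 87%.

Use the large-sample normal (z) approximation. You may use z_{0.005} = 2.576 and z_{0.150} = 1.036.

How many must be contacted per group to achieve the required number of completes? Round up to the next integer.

n = (z_{α/2} + z_β)² · (σ₁² + σ₂²) / δ²
  = (2.576 + 1.036)² · (2·1697² = 5759618) / 206²
  = 13.0465 · 5759618 / 42436
  = 1770.74
Design effect: 2.2 × 1770.74 = 3895.63.
Adjust for 87% response: 3895.63 / 0.87 = 4477.73.
Round up → n = 4478 per group.

n = 4478 per group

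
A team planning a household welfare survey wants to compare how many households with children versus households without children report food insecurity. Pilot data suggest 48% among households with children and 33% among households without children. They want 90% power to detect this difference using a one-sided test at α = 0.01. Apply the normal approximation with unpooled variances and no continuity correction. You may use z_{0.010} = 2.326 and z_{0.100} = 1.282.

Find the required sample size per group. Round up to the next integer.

n = (z_α + z_β)² · [p₁(1−p₁) + p₂(1−p₂)] / (p₁ − p₂)²
  = (2.326 + 1.282)² · (0.48·0.52 + 0.33·0.67) / (0.15)²
  = (3.608)² · (0.2496 + 0.2211) / 0.0225
  = 13.0177 · 0.4707 / 0.0225
  = 272.33
Round up → n = 273 per group.

n = 273 per group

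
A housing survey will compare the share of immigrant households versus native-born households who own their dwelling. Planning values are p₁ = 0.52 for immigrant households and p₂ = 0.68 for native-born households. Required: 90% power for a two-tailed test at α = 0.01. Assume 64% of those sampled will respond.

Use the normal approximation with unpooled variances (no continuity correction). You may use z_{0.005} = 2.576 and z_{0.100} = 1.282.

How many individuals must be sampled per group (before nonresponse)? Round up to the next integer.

n = 425 per group

n = (z_{α/2} + z_β)² · [p₁(1−p₁) + p₂(1−p₂)] / (p₁ − p₂)²
  = (2.576 + 1.282)² · (0.52·0.48 + 0.68·0.32) / (-0.16)²
  = (3.858)² · (0.2496 + 0.2176) / 0.0256
  = 14.8842 · 0.4672 / 0.0256
  = 271.64
Adjust for 64% response: 271.64 / 0.64 = 424.43.
Round up → n = 425 per group.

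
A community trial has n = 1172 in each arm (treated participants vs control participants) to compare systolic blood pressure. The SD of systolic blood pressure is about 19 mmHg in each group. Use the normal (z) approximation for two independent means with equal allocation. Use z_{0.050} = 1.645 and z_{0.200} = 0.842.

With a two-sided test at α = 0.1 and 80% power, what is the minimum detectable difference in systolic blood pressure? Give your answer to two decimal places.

δ = (z_{α/2} + z_β) · √((σ₁²+σ₂²)/n)
  = (1.645 + 0.842) · √(722/1172)
  = 2.487 · √0.61604
  = 2.487 · 0.7849
  = 1.9520

Minimum detectable difference ≈ 1.95 mmHg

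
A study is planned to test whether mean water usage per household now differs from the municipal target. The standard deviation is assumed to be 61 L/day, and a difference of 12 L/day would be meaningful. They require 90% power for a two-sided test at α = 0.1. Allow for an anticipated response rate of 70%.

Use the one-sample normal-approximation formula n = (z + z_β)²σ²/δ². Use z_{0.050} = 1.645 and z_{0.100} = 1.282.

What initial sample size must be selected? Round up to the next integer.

n = (z_{α/2} + z_β)² · σ² / δ²
  = (1.645 + 1.282)² · 61² / 12²
  = 8.5673 · 3721 / 144
  = 221.38
Adjust for 70% response: 221.38 / 0.70 = 316.26.
Round up → n = 317.

n = 317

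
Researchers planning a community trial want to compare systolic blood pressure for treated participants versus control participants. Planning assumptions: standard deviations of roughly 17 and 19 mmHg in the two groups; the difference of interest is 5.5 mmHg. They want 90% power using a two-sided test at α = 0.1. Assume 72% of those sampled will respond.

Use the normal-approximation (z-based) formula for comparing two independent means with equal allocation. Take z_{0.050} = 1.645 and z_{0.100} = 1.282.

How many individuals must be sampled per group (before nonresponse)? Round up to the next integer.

n = 256 per group

n = (z_{α/2} + z_β)² · (σ₁² + σ₂²) / δ²
  = (1.645 + 1.282)² · (17² + 19² = 650) / 5.5²
  = 8.5673 · 650 / 30.25
  = 184.09
Adjust for 72% response: 184.09 / 0.72 = 255.68.
Round up → n = 256 per group.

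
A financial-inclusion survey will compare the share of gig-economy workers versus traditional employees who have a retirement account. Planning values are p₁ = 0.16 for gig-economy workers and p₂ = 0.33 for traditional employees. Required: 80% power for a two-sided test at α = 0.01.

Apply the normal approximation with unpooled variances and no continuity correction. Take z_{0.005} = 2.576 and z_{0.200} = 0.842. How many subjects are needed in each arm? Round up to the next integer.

n = (z_{α/2} + z_β)² · [p₁(1−p₁) + p₂(1−p₂)] / (p₁ − p₂)²
  = (2.576 + 0.842)² · (0.16·0.84 + 0.33·0.67) / (-0.17)²
  = (3.418)² · (0.1344 + 0.2211) / 0.0289
  = 11.6827 · 0.3555 / 0.0289
  = 143.71
Round up → n = 144 per group.

n = 144 per group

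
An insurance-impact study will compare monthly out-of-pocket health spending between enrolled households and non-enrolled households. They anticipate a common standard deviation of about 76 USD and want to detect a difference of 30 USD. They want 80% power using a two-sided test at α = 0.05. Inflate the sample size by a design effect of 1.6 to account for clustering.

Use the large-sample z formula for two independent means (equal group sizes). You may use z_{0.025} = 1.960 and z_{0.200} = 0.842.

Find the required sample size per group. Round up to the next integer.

n = 162 per group

n = (z_{α/2} + z_β)² · (σ₁² + σ₂²) / δ²
  = (1.960 + 0.842)² · (2·76² = 11552) / 30²
  = 7.8512 · 11552 / 900
  = 100.77
Design effect: 1.6 × 100.77 = 161.24.
Round up → n = 162 per group.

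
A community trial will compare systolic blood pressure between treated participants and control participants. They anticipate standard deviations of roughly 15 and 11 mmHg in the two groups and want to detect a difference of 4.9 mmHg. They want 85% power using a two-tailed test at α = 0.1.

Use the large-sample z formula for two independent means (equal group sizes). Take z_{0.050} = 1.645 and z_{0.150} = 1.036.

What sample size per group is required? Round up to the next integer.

n = (z_{α/2} + z_β)² · (σ₁² + σ₂²) / δ²
  = (1.645 + 1.036)² · (15² + 11² = 346) / 4.9²
  = 7.1878 · 346 / 24.01
  = 103.58
Round up → n = 104 per group.

n = 104 per group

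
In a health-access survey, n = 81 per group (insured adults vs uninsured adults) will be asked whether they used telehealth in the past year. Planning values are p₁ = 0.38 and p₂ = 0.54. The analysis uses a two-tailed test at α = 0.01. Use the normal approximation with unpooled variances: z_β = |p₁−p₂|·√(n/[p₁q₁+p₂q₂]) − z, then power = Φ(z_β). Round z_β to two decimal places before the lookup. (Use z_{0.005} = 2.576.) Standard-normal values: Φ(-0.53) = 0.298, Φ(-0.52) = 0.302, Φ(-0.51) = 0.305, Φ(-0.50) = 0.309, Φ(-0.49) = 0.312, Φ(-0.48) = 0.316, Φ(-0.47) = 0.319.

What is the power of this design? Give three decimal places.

Power ≈ 0.305

z_β = |p₁−p₂|·√(n/[p₁q₁+p₂q₂]) − z_{α/2}
    = 0.16 · √(81/0.4840) − 2.576
    = 0.16 · 12.9366 − 2.576
    = 2.0699 − 2.576 = -0.5061 → -0.51
Power = Φ(-0.51) = 0.305.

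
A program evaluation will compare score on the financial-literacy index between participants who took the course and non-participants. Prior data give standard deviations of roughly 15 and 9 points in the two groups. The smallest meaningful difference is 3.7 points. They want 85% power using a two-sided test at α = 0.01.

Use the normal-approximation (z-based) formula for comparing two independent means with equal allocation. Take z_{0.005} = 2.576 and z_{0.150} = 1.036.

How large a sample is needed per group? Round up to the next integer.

n = (z_{α/2} + z_β)² · (σ₁² + σ₂²) / δ²
  = (2.576 + 1.036)² · (15² + 9² = 306) / 3.7²
  = 13.0465 · 306 / 13.69
  = 291.62
Round up → n = 292 per group.

n = 292 per group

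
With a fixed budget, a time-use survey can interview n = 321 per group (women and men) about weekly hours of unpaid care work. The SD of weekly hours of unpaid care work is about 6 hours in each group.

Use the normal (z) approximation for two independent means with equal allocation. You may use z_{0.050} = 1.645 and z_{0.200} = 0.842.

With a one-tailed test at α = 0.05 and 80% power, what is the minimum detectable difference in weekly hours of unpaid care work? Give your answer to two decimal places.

Minimum detectable difference ≈ 1.18 hours

δ = (z_α + z_β) · √((σ₁²+σ₂²)/n)
  = (1.645 + 0.842) · √(72/321)
  = 2.487 · √0.2243
  = 2.487 · 0.4736
  = 1.1778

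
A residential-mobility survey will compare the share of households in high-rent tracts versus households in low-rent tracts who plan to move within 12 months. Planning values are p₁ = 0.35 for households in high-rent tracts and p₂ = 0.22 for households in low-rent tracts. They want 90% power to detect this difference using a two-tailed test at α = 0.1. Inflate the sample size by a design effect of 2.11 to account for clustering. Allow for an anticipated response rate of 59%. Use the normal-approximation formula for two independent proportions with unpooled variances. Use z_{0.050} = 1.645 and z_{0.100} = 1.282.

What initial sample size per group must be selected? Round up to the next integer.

n = 724 per group

n = (z_{α/2} + z_β)² · [p₁(1−p₁) + p₂(1−p₂)] / (p₁ − p₂)²
  = (1.645 + 1.282)² · (0.35·0.65 + 0.22·0.78) / (0.13)²
  = (2.927)² · (0.2275 + 0.1716) / 0.0169
  = 8.5673 · 0.3991 / 0.0169
  = 202.32
Design effect: 2.11 × 202.32 = 426.90.
Adjust for 59% response: 426.90 / 0.59 = 723.55.
Round up → n = 724 per group.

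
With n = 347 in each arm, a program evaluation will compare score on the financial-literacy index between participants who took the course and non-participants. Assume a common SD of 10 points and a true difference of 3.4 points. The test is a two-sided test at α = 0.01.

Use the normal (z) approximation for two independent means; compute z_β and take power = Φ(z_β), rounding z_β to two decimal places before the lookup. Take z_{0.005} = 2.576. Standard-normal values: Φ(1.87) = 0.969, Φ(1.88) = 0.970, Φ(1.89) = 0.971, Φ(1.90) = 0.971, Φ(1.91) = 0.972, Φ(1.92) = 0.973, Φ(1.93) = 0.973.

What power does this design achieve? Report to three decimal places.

Power ≈ 0.971

z_β = δ·√(n/(σ₁²+σ₂²)) − z_{α/2}
    = 3.4 · √(347/200) − 2.576
    = 3.4 · 1.31719 − 2.576
    = 4.4785 − 2.576 = 1.9025 → 1.90
Power = Φ(1.90) = 0.971.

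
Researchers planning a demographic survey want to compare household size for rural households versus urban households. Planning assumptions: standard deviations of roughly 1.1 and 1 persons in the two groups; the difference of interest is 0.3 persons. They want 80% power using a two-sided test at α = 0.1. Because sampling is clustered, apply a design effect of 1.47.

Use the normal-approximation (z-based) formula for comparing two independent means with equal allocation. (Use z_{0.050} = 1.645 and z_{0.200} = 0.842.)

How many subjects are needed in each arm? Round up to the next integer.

n = (z_{α/2} + z_β)² · (σ₁² + σ₂²) / δ²
  = (1.645 + 0.842)² · (1.1² + 1² = 2.21) / 0.3²
  = 6.1852 · 2.21 / 0.09
  = 151.88
Design effect: 1.47 × 151.88 = 223.26.
Round up → n = 224 per group.

n = 224 per group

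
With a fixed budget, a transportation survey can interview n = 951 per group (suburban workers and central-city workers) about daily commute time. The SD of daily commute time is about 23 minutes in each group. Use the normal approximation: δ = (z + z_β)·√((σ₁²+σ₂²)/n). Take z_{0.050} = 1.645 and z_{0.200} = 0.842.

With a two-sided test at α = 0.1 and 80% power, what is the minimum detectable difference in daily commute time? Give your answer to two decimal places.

δ = (z_{α/2} + z_β) · √((σ₁²+σ₂²)/n)
  = (1.645 + 0.842) · √(1058/951)
  = 2.487 · √1.1125
  = 2.487 · 1.0548
  = 2.6232

Minimum detectable difference ≈ 2.62 minutes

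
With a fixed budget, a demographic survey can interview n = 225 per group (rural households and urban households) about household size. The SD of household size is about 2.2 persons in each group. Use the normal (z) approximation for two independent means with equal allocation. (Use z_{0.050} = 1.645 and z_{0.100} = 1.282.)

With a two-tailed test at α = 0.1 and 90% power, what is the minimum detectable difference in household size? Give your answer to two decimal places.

Minimum detectable difference ≈ 0.61 persons

δ = (z_{α/2} + z_β) · √((σ₁²+σ₂²)/n)
  = (1.645 + 1.282) · √(9.68/225)
  = 2.927 · √0.04302
  = 2.927 · 0.2074
  = 0.6071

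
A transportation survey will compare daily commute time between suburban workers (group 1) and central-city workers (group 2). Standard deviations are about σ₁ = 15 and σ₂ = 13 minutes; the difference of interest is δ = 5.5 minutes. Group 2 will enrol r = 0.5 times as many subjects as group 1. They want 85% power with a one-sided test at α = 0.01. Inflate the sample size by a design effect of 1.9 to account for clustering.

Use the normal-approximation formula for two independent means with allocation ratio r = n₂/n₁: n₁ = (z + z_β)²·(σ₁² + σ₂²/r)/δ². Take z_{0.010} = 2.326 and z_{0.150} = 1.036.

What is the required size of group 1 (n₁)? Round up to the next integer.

n₁ = 400

n₁ = (z_α + z_β)² · (σ₁² + σ₂²/r) / δ²
   = (2.326 + 1.036)² · (15² + 13²/0.5) / 5.5²
   = 11.3030 · (225 + 338) / 30.25
   = 11.3030 · 563 / 30.25
   = 210.37
Design effect: 1.9 × 210.37 = 399.70.
Round up → n₁ = 400; n₂ = r·n₁ = 0.5 × 400 = 200.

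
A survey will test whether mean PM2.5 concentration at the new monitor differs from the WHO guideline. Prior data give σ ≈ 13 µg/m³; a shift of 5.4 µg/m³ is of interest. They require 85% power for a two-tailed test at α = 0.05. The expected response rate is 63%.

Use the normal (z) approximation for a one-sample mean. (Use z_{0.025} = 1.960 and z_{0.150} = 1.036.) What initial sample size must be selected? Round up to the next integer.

n = (z_{α/2} + z_β)² · σ² / δ²
  = (1.960 + 1.036)² · 13² / 5.4²
  = 8.9760 · 169 / 29.16
  = 52.02
Adjust for 63% response: 52.02 / 0.63 = 82.57.
Round up → n = 83.

n = 83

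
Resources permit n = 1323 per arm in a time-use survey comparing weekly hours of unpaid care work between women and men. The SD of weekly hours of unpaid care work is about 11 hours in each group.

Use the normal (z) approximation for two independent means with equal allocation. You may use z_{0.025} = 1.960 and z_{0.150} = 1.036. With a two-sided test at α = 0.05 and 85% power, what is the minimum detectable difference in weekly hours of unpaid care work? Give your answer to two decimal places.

δ = (z_{α/2} + z_β) · √((σ₁²+σ₂²)/n)
  = (1.960 + 1.036) · √(242/1323)
  = 2.996 · √0.18292
  = 2.996 · 0.4277
  = 1.2814

Minimum detectable difference ≈ 1.28 hours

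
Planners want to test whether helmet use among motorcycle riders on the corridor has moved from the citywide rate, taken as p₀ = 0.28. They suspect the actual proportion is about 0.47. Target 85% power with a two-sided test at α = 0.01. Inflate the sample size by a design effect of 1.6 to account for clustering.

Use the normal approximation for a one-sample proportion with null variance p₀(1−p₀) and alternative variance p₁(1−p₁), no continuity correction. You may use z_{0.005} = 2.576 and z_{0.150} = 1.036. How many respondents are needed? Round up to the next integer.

n = [z_{α/2}·√(p₀q₀) + z_β·√(p₁q₁)]² / (p₁ − p₀)²
  = [2.576·√(0.28·0.72) + 1.036·√(0.47·0.53)]² / (0.19)²
  = [2.576·0.4490 + 1.036·0.4991]² / 0.0361
  = [1.6737]² / 0.0361
  = 77.60
Design effect: 1.6 × 77.60 = 124.15.
Round up → n = 125.

n = 125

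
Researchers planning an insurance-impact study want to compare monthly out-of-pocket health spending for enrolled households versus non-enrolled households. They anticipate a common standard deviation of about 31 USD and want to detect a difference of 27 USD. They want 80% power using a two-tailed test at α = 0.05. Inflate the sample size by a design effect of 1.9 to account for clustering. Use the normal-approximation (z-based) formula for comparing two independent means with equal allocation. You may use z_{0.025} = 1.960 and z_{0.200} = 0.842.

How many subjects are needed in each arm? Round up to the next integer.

n = (z_{α/2} + z_β)² · (σ₁² + σ₂²) / δ²
  = (1.960 + 0.842)² · (2·31² = 1922) / 27²
  = 7.8512 · 1922 / 729
  = 20.70
Design effect: 1.9 × 20.70 = 39.33.
Round up → n = 40 per group.

n = 40 per group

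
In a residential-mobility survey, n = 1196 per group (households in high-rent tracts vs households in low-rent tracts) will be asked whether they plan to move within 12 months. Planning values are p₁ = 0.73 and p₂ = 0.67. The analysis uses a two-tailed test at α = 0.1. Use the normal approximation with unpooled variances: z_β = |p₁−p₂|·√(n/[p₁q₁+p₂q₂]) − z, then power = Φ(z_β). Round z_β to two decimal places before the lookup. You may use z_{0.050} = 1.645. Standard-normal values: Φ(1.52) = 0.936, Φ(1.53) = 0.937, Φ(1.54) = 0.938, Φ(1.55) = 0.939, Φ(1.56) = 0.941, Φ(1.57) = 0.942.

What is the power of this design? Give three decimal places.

z_β = |p₁−p₂|·√(n/[p₁q₁+p₂q₂]) − z_{α/2}
    = 0.06 · √(1196/0.4182) − 1.645
    = 0.06 · 53.4778 − 1.645
    = 3.2087 − 1.645 = 1.5637 → 1.56
Power = Φ(1.56) = 0.941.

Power ≈ 0.941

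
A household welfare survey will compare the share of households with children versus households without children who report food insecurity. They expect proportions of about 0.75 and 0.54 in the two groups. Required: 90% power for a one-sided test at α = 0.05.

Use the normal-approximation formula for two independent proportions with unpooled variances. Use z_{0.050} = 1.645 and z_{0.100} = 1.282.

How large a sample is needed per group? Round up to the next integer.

n = 85 per group

n = (z_α + z_β)² · [p₁(1−p₁) + p₂(1−p₂)] / (p₁ − p₂)²
  = (1.645 + 1.282)² · (0.75·0.25 + 0.54·0.46) / (0.21)²
  = (2.927)² · (0.1875 + 0.2484) / 0.0441
  = 8.5673 · 0.4359 / 0.0441
  = 84.68
Round up → n = 85 per group.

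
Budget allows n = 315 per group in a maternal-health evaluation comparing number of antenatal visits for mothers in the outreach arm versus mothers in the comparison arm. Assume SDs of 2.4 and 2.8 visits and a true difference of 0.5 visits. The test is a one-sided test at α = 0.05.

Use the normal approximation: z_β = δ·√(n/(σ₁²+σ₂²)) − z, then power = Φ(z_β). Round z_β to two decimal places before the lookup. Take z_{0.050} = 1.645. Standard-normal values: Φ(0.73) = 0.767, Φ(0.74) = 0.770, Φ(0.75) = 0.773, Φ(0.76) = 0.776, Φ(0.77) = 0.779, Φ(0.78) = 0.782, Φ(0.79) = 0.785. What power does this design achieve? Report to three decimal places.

Power ≈ 0.776

z_β = δ·√(n/(σ₁²+σ₂²)) − z_α
    = 0.5 · √(315/13.6) − 1.645
    = 0.5 · 4.81267 − 1.645
    = 2.4063 − 1.645 = 0.7613 → 0.76
Power = Φ(0.76) = 0.776.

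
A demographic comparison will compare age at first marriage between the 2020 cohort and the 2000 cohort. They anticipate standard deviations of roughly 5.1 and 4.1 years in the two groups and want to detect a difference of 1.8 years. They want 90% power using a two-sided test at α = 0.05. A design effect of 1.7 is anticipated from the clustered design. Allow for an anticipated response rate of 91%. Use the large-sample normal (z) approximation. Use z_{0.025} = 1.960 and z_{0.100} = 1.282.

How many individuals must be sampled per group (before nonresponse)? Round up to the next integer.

n = (z_{α/2} + z_β)² · (σ₁² + σ₂²) / δ²
  = (1.960 + 1.282)² · (5.1² + 4.1² = 42.82) / 1.8²
  = 10.5106 · 42.82 / 3.24
  = 138.91
Design effect: 1.7 × 138.91 = 236.14.
Adjust for 91% response: 236.14 / 0.91 = 259.50.
Round up → n = 260 per group.

n = 260 per group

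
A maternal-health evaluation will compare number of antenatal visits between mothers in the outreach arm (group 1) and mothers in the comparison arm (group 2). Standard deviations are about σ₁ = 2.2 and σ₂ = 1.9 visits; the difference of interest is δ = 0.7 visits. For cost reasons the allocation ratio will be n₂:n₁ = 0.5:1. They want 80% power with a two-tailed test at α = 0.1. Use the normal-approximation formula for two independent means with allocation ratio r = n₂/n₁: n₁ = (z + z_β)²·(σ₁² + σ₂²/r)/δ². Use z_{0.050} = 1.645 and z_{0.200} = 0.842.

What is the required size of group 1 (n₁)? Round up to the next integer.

n₁ = (z_{α/2} + z_β)² · (σ₁² + σ₂²/r) / δ²
   = (1.645 + 0.842)² · (2.2² + 1.9²/0.5) / 0.7²
   = 6.1852 · (4.84 + 7.22) / 0.49
   = 6.1852 · 12.06 / 0.49
   = 152.23
Round up → n₁ = 153; n₂ = r·n₁ = 0.5 × 153 = 77.

n₁ = 153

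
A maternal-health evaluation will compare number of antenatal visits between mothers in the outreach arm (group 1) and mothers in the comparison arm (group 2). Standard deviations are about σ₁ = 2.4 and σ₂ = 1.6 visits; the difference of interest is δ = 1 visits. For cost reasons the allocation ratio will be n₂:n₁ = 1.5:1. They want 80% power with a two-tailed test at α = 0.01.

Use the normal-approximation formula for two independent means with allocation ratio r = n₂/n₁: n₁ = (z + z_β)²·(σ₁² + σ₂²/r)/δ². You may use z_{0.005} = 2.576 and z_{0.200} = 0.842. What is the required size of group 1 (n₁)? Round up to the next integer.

n₁ = 88

n₁ = (z_{α/2} + z_β)² · (σ₁² + σ₂²/r) / δ²
   = (2.576 + 0.842)² · (2.4² + 1.6²/1.5) / 1²
   = 11.6827 · (5.76 + 1.7067) / 1
   = 11.6827 · 7.4667 / 1
   = 87.23
Round up → n₁ = 88; n₂ = r·n₁ = 1.5 × 88 = 132.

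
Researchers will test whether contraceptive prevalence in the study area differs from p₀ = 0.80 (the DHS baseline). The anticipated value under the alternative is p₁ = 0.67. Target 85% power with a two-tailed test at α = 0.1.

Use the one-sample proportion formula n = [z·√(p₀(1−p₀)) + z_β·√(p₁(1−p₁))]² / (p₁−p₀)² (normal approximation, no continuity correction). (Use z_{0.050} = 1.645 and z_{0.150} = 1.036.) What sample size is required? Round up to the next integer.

n = 78

n = [z_{α/2}·√(p₀q₀) + z_β·√(p₁q₁)]² / (p₁ − p₀)²
  = [1.645·√(0.80·0.20) + 1.036·√(0.67·0.33)]² / (-0.13)²
  = [1.645·0.4000 + 1.036·0.4702]² / 0.0169
  = [1.1451]² / 0.0169
  = 77.59
Round up → n = 78.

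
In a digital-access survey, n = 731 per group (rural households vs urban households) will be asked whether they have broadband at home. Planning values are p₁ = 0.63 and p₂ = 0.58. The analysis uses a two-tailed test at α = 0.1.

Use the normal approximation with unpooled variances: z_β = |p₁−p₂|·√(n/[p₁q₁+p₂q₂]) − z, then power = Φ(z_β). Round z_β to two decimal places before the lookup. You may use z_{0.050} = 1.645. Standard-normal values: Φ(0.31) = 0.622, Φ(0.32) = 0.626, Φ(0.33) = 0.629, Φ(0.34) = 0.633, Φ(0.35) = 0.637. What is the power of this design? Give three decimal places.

z_β = |p₁−p₂|·√(n/[p₁q₁+p₂q₂]) − z_{α/2}
    = 0.05 · √(731/0.4767) − 1.645
    = 0.05 · 39.1594 − 1.645
    = 1.9580 − 1.645 = 0.3130 → 0.31
Power = Φ(0.31) = 0.622.

Power ≈ 0.622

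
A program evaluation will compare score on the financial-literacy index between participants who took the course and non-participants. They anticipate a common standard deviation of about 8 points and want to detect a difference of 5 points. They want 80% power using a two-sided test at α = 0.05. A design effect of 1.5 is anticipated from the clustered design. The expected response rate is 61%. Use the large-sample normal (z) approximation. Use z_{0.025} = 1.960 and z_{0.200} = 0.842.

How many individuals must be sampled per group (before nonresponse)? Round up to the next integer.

n = (z_{α/2} + z_β)² · (σ₁² + σ₂²) / δ²
  = (1.960 + 0.842)² · (2·8² = 128) / 5²
  = 7.8512 · 128 / 25
  = 40.20
Design effect: 1.5 × 40.20 = 60.30.
Adjust for 61% response: 60.30 / 0.61 = 98.85.
Round up → n = 99 per group.

n = 99 per group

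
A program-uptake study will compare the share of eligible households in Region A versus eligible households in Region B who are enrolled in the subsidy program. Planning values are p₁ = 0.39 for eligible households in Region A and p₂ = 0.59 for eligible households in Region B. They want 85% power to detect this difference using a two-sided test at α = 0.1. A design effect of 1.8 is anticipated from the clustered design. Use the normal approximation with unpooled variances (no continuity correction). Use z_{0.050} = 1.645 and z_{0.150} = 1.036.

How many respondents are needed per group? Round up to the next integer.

n = 156 per group

n = (z_{α/2} + z_β)² · [p₁(1−p₁) + p₂(1−p₂)] / (p₁ − p₂)²
  = (1.645 + 1.036)² · (0.39·0.61 + 0.59·0.41) / (-0.20)²
  = (2.681)² · (0.2379 + 0.2419) / 0.0400
  = 7.1878 · 0.4798 / 0.0400
  = 86.22
Design effect: 1.8 × 86.22 = 155.19.
Round up → n = 156 per group.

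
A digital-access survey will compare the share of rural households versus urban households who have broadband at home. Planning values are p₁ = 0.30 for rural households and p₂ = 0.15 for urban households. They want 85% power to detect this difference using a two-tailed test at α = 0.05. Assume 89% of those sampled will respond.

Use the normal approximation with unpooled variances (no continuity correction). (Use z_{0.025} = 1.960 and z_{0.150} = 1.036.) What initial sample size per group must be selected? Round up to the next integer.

n = 152 per group

n = (z_{α/2} + z_β)² · [p₁(1−p₁) + p₂(1−p₂)] / (p₁ − p₂)²
  = (1.960 + 1.036)² · (0.30·0.70 + 0.15·0.85) / (0.15)²
  = (2.996)² · (0.2100 + 0.1275) / 0.0225
  = 8.9760 · 0.3375 / 0.0225
  = 134.64
Adjust for 89% response: 134.64 / 0.89 = 151.28.
Round up → n = 152 per group.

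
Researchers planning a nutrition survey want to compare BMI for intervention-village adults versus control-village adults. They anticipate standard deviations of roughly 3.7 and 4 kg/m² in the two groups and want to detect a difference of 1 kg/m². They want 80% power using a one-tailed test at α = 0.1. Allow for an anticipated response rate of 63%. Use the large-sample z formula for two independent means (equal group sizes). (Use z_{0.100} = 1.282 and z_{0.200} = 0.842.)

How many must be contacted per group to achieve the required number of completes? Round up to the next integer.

n = 213 per group

n = (z_α + z_β)² · (σ₁² + σ₂²) / δ²
  = (1.282 + 0.842)² · (3.7² + 4² = 29.69) / 1²
  = 4.5114 · 29.69 / 1
  = 133.94
Adjust for 63% response: 133.94 / 0.63 = 212.61.
Round up → n = 213 per group.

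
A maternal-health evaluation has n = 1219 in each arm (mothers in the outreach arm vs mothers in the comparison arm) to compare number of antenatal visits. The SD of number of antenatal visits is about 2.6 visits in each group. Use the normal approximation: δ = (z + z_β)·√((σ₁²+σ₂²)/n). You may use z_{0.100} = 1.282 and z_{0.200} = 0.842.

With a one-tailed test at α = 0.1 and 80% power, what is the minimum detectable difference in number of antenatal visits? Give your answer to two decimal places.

δ = (z_α + z_β) · √((σ₁²+σ₂²)/n)
  = (1.282 + 0.842) · √(13.52/1219)
  = 2.124 · √0.01109
  = 2.124 · 0.1053
  = 0.2237

Minimum detectable difference ≈ 0.22 visits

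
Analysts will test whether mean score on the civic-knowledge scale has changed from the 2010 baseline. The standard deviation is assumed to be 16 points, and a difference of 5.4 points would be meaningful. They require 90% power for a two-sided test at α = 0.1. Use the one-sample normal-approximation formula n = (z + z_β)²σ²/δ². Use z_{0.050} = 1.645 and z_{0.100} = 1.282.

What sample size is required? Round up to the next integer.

n = 76

n = (z_{α/2} + z_β)² · σ² / δ²
  = (1.645 + 1.282)² · 16² / 5.4²
  = 8.5673 · 256 / 29.16
  = 75.21
Round up → n = 76.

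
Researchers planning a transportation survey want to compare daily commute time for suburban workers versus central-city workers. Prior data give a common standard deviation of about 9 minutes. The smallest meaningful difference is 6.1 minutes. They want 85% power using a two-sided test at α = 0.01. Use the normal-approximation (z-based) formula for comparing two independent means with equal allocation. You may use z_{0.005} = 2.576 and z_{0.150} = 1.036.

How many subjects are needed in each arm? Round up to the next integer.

n = (z_{α/2} + z_β)² · (σ₁² + σ₂²) / δ²
  = (2.576 + 1.036)² · (2·9² = 162) / 6.1²
  = 13.0465 · 162 / 37.21
  = 56.80
Round up → n = 57 per group.

n = 57 per group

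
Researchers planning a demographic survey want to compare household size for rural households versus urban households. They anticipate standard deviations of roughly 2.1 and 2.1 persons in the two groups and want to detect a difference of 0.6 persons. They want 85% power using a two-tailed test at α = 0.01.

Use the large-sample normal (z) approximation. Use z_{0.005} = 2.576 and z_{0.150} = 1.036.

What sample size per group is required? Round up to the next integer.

n = (z_{α/2} + z_β)² · (σ₁² + σ₂²) / δ²
  = (2.576 + 1.036)² · (2.1² + 2.1² = 8.82) / 0.6²
  = 13.0465 · 8.82 / 0.36
  = 319.64
Round up → n = 320 per group.

n = 320 per group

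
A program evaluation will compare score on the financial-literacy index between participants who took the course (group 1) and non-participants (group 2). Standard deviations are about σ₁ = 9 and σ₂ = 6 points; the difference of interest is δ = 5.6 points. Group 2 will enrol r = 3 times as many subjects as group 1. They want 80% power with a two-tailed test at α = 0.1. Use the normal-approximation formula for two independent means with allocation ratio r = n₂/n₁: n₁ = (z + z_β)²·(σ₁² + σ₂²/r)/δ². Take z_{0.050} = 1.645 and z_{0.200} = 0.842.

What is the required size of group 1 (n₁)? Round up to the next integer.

n₁ = (z_{α/2} + z_β)² · (σ₁² + σ₂²/r) / δ²
   = (1.645 + 0.842)² · (9² + 6²/3) / 5.6²
   = 6.1852 · (81 + 12) / 31.36
   = 6.1852 · 93 / 31.36
   = 18.34
Round up → n₁ = 19; n₂ = r·n₁ = 3 × 19 = 57.

n₁ = 19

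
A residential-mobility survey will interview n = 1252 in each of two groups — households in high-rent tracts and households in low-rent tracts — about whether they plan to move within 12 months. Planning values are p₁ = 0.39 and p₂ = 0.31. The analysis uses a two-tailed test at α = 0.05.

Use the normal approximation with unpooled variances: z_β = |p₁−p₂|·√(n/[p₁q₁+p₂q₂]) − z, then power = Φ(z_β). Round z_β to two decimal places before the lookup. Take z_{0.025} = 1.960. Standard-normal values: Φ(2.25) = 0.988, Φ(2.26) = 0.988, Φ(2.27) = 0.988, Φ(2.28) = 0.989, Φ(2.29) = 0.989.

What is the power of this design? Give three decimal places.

Power ≈ 0.988

z_β = |p₁−p₂|·√(n/[p₁q₁+p₂q₂]) − z_{α/2}
    = 0.08 · √(1252/0.4518) − 1.960
    = 0.08 · 52.6416 − 1.960
    = 4.2113 − 1.960 = 2.2513 → 2.25
Power = Φ(2.25) = 0.988.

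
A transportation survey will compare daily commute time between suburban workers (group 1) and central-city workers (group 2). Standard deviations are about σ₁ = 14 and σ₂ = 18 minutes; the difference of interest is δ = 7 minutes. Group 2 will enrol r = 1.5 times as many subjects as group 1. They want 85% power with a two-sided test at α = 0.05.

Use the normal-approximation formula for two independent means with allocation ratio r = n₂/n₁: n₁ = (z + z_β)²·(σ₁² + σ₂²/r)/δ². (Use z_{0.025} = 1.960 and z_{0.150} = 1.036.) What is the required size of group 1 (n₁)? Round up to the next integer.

n₁ = 76

n₁ = (z_{α/2} + z_β)² · (σ₁² + σ₂²/r) / δ²
   = (1.960 + 1.036)² · (14² + 18²/1.5) / 7²
   = 8.9760 · (196 + 216) / 49
   = 8.9760 · 412 / 49
   = 75.47
Round up → n₁ = 76; n₂ = r·n₁ = 1.5 × 76 = 114.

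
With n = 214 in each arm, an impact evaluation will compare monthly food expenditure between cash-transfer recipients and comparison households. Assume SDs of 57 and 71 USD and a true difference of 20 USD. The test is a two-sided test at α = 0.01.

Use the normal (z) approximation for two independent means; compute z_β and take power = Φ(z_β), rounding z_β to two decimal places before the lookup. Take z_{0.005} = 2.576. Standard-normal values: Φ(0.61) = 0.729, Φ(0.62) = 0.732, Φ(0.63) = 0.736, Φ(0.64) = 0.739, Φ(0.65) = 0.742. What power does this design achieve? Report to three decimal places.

z_β = δ·√(n/(σ₁²+σ₂²)) − z_{α/2}
    = 20 · √(214/8290) − 2.576
    = 20 · 0.16067 − 2.576
    = 3.2134 − 2.576 = 0.6374 → 0.64
Power = Φ(0.64) = 0.739.

Power ≈ 0.739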